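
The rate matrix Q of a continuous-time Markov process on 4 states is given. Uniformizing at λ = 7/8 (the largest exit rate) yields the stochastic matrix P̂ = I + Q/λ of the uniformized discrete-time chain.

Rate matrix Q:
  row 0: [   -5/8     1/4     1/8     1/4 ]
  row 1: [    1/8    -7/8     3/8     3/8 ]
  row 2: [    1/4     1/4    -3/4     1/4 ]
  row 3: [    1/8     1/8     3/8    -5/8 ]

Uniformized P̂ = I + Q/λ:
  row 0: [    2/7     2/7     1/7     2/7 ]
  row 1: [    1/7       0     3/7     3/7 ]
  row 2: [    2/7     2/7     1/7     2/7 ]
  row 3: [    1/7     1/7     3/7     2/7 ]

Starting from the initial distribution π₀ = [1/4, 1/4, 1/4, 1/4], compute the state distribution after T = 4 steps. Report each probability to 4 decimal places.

t=0: π = [0.2500, 0.2500, 0.2500, 0.2500]
t=1: π = [0.2143, 0.1786, 0.2857, 0.3214]
t=2: π = [0.2143, 0.1888, 0.2857, 0.3112]
t=3: π = [0.2143, 0.1873, 0.2857, 0.3127]
t=4: π = [0.2143, 0.1875, 0.2857, 0.3125]

π = [0.2143, 0.1875, 0.2857, 0.3125]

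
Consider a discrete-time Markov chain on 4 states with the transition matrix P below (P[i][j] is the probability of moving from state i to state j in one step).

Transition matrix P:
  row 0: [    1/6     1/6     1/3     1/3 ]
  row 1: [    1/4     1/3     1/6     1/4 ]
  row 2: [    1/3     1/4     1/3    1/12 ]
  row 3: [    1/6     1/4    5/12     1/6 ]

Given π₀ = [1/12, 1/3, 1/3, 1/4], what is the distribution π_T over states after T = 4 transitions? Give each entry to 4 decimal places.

π = [0.2390, 0.2511, 0.3083, 0.2016]

t=0: π = [0.0833, 0.3333, 0.3333, 0.2500]
t=1: π = [0.2500, 0.2708, 0.2986, 0.1806]
t=2: π = [0.2390, 0.2517, 0.3032, 0.2060]
t=3: π = [0.2382, 0.2511, 0.3085, 0.2022]
t=4: π = [0.2390, 0.2511, 0.3083, 0.2016]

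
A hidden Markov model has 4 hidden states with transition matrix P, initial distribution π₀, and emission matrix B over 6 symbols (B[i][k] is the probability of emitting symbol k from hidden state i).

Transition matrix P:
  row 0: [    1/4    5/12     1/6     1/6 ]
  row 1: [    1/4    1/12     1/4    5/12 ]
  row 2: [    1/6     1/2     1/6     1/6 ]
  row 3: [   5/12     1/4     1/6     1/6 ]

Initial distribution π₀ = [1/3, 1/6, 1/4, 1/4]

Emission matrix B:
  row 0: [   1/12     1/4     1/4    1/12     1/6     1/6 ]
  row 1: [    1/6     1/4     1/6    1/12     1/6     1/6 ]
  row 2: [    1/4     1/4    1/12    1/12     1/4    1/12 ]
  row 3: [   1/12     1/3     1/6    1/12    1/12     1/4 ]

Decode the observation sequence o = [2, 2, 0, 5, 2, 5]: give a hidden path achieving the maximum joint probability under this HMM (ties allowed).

path = [0, 0, 1, 3, 0, 1]

t=0: δ = [8.333e-02, 2.778e-02, 2.083e-02, 4.167e-02]  (obs o_0=2)
t=1: δ = [5.208e-03, 5.787e-03, 1.157e-03, 2.315e-03]  ψ = [0, 0, 0, 0]  (obs o_1=2)
t=2: δ = [1.206e-04, 3.617e-04, 3.617e-04, 2.009e-04]  ψ = [1, 0, 1, 1]  (obs o_2=0)
t=3: δ = [1.507e-05, 3.014e-05, 7.535e-06, 3.768e-05]  ψ = [1, 2, 1, 1]  (obs o_3=5)
t=4: δ = [3.925e-06, 1.570e-06, 6.279e-07, 2.093e-06]  ψ = [3, 3, 1, 1]  (obs o_4=2)
t=5: δ = [1.635e-07, 2.725e-07, 5.451e-08, 1.635e-07]  ψ = [0, 0, 0, 0]  (obs o_5=5)
backtrack: best end state = 1; path = [0, 0, 1, 3, 0, 1]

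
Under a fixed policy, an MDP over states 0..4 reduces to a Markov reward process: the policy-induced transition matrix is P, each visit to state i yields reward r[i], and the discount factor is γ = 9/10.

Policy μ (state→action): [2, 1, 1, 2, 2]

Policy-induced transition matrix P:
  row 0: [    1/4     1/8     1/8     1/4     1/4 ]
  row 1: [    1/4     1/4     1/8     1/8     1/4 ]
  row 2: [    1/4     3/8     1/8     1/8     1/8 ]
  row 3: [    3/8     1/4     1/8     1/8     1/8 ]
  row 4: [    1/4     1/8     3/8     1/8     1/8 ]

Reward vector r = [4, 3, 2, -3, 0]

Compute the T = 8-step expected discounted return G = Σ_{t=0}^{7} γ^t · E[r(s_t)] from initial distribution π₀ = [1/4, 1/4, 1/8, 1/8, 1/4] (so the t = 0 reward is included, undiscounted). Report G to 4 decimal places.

G = 9.0843

t=0: π = [0.2500, 0.2500, 0.1250, 0.1250, 0.2500], E[r] = 1.6250, γ^t·E[r] = 1.625000, running G = 1.625000
t=1: π = [0.2656, 0.2031, 0.1875, 0.1563, 0.1875], E[r] = 1.5781, γ^t·E[r] = 1.420313, running G = 3.045313
t=2: π = [0.2695, 0.2168, 0.1719, 0.1582, 0.1836], E[r] = 1.5977, γ^t·E[r] = 1.294102, running G = 4.339414
t=3: π = [0.2698, 0.2148, 0.1709, 0.1587, 0.1858], E[r] = 1.5894, γ^t·E[r] = 1.158640, running G = 5.498054
t=4: π = [0.2698, 0.2144, 0.1714, 0.1587, 0.1856], E[r] = 1.5893, γ^t·E[r] = 1.042756, running G = 6.540810
t=5: π = [0.2698, 0.2145, 0.1714, 0.1587, 0.1855], E[r] = 1.5895, γ^t·E[r] = 0.938568, running G = 7.479379
t=6: π = [0.2698, 0.2145, 0.1714, 0.1587, 0.1855], E[r] = 1.5894, γ^t·E[r] = 0.844698, running G = 8.324077
t=7: π = [0.2698, 0.2145, 0.1714, 0.1587, 0.1855], E[r] = 1.5894, γ^t·E[r] = 0.760227, running G = 9.084304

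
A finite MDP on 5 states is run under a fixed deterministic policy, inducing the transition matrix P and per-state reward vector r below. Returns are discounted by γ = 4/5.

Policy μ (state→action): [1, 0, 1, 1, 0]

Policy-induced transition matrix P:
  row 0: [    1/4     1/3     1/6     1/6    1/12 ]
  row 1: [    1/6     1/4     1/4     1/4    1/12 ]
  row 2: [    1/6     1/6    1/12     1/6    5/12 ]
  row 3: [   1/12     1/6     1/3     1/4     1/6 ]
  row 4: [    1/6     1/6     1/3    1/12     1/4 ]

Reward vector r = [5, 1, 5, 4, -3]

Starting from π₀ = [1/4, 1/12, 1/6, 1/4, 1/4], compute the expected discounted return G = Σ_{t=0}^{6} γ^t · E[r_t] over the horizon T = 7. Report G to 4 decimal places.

t=0: π = [0.2500, 0.0833, 0.1667, 0.2500, 0.2500], E[r] = 2.4167, γ^t·E[r] = 2.416667, running G = 2.416667
t=1: π = [0.1667, 0.2153, 0.2431, 0.1736, 0.2014], E[r] = 2.3542, γ^t·E[r] = 1.883333, running G = 4.300000
t=2: π = [0.1661, 0.2124, 0.2269, 0.1823, 0.2124], E[r] = 2.2691, γ^t·E[r] = 1.452222, running G = 5.752222
t=3: π = [0.1653, 0.2120, 0.2312, 0.1819, 0.2095], E[r] = 2.2936, γ^t·E[r] = 1.174346, running G = 6.926568
t=4: π = [0.1653, 0.2119, 0.2303, 0.1820, 0.2105], E[r] = 2.2865, γ^t·E[r] = 0.936542, running G = 7.863109
t=5: π = [0.1653, 0.2119, 0.2306, 0.1820, 0.2104], E[r] = 2.2878, γ^t·E[r] = 0.749650, running G = 8.612759
t=6: π = [0.1653, 0.2119, 0.2305, 0.1820, 0.2104], E[r] = 2.2873, γ^t·E[r] = 0.599609, running G = 9.212369

G = 9.2124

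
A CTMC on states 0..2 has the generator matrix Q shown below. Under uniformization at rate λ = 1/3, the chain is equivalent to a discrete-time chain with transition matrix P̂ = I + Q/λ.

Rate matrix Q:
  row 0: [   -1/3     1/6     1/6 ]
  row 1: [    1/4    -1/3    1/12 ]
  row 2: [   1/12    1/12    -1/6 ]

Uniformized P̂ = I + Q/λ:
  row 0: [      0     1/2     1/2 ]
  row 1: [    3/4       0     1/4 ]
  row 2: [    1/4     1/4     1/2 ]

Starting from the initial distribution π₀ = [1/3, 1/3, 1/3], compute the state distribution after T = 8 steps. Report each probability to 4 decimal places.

t=0: π = [0.3333, 0.3333, 0.3333]
t=1: π = [0.3333, 0.2500, 0.4167]
t=2: π = [0.2917, 0.2708, 0.4375]
t=3: π = [0.3125, 0.2552, 0.4323]
t=4: π = [0.2995, 0.2643, 0.4362]
t=5: π = [0.3073, 0.2588, 0.4339]
t=6: π = [0.3026, 0.2621, 0.4353]
t=7: π = [0.3054, 0.2601, 0.4345]
t=8: π = [0.3037, 0.2613, 0.4350]

π = [0.3037, 0.2613, 0.4350]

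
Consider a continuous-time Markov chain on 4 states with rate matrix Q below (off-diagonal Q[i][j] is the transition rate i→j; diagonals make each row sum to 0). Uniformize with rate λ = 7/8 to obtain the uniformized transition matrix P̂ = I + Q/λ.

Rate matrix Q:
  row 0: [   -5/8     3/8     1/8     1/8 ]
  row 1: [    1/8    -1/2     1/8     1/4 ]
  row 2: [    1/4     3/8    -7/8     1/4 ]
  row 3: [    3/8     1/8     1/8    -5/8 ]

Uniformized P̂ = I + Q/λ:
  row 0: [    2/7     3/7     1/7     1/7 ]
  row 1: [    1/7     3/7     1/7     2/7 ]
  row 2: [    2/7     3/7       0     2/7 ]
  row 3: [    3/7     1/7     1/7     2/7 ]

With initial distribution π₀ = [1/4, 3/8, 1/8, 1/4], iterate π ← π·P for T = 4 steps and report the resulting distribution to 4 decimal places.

t=0: π = [0.2500, 0.3750, 0.1250, 0.2500]
t=1: π = [0.2679, 0.3571, 0.1250, 0.2500]
t=2: π = [0.2704, 0.3571, 0.1250, 0.2474]
t=3: π = [0.2700, 0.3579, 0.1250, 0.2471]
t=4: π = [0.2699, 0.3580, 0.1250, 0.2471]

π = [0.2699, 0.3580, 0.1250, 0.2471]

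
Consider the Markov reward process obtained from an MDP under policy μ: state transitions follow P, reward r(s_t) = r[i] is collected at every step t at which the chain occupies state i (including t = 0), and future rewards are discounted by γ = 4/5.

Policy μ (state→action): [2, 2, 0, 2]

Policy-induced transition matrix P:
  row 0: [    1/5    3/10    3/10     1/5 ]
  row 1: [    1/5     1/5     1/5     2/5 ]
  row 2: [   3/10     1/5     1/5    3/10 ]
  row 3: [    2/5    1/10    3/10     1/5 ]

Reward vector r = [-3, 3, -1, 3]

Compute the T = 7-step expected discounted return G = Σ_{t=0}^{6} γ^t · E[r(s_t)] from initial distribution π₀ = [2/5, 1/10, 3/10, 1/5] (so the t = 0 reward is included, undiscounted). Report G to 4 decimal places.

t=0: π = [0.4000, 0.1000, 0.3000, 0.2000], E[r] = -0.6000, γ^t·E[r] = -0.600000, running G = -0.600000
t=1: π = [0.2700, 0.2200, 0.2600, 0.2500], E[r] = 0.3400, γ^t·E[r] = 0.272000, running G = -0.328000
t=2: π = [0.2760, 0.2020, 0.2520, 0.2700], E[r] = 0.3360, γ^t·E[r] = 0.215040, running G = -0.112960
t=3: π = [0.2792, 0.2006, 0.2546, 0.2656], E[r] = 0.3064, γ^t·E[r] = 0.156877, running G = 0.043917
t=4: π = [0.2786, 0.2014, 0.2545, 0.2656], E[r] = 0.3106, γ^t·E[r] = 0.127222, running G = 0.171139
t=5: π = [0.2786, 0.2013, 0.2544, 0.2657], E[r] = 0.3110, γ^t·E[r] = 0.101893, running G = 0.273031
t=6: π = [0.2786, 0.2013, 0.2544, 0.2657], E[r] = 0.3108, γ^t·E[r] = 0.081467, running G = 0.354499

G = 0.3545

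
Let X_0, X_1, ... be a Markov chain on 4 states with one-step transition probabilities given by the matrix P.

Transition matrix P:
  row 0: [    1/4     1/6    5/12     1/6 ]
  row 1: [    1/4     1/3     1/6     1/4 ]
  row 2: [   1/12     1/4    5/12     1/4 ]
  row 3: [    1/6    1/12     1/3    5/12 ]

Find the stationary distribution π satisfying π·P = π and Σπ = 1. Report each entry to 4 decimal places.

Balance equations π_j = Σ_i π_i·P[i][j]:
  π_0 = 1/4·π_0 + 1/4·π_1 + 1/12·π_2 + 1/6·π_3
  π_1 = 1/6·π_0 + 1/3·π_1 + 1/4·π_2 + 1/12·π_3
  π_2 = 5/12·π_0 + 1/6·π_1 + 5/12·π_2 + 1/3·π_3
  normalize: π_0 + π_1 + π_2 + π_3 = 1
Solving the linear system gives exactly π = [191/1127, 232/1127, 55/161, 319/1127].

π = [0.1695, 0.2059, 0.3416, 0.2831]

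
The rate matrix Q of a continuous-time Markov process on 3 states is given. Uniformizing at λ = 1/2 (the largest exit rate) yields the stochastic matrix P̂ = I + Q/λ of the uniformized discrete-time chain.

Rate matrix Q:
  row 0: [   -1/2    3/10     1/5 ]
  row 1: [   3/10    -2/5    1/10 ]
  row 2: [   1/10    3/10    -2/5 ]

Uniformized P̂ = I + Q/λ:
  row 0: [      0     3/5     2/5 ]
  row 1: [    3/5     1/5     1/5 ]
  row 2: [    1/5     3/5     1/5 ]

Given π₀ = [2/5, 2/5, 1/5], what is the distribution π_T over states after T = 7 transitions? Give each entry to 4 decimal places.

t=0: π = [0.4000, 0.4000, 0.2000]
t=1: π = [0.2800, 0.4400, 0.2800]
t=2: π = [0.3200, 0.4240, 0.2560]
t=3: π = [0.3056, 0.4304, 0.2640]
t=4: π = [0.3110, 0.4278, 0.2611]
t=5: π = [0.3089, 0.4289, 0.2622]
t=6: π = [0.3098, 0.4285, 0.2618]
t=7: π = [0.3094, 0.4286, 0.2620]

π = [0.3094, 0.4286, 0.2620]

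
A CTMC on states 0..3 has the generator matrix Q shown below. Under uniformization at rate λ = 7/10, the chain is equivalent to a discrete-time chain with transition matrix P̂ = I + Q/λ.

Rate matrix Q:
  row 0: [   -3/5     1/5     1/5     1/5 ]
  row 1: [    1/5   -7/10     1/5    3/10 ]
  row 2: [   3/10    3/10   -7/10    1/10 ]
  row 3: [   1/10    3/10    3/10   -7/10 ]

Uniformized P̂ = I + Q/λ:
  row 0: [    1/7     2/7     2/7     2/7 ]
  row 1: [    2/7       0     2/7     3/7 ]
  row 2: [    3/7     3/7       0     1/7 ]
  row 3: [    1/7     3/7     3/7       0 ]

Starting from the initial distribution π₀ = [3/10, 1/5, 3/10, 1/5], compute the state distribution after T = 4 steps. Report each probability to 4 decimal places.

t=0: π = [0.3000, 0.2000, 0.3000, 0.2000]
t=1: π = [0.2571, 0.3000, 0.2286, 0.2143]
t=2: π = [0.2510, 0.2633, 0.2510, 0.2347]
t=3: π = [0.2522, 0.2799, 0.2475, 0.2204]
t=4: π = [0.2536, 0.2726, 0.2465, 0.2274]

π = [0.2536, 0.2726, 0.2465, 0.2274]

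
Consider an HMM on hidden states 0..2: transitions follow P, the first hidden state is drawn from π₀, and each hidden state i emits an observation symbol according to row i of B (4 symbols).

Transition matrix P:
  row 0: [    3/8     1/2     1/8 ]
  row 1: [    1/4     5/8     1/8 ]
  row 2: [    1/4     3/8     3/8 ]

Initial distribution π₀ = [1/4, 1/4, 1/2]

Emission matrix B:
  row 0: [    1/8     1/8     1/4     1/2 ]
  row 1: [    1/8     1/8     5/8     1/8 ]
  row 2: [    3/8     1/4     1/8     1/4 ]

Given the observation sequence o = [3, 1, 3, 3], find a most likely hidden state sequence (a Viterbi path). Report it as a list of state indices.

path = [2, 2, 0, 0]

t=0: δ = [1.250e-01, 3.125e-02, 1.250e-01]  (obs o_0=3)
t=1: δ = [5.859e-03, 7.812e-03, 1.172e-02]  ψ = [0, 0, 2]  (obs o_1=1)
t=2: δ = [1.465e-03, 6.104e-04, 1.099e-03]  ψ = [2, 1, 2]  (obs o_2=3)
t=3: δ = [2.747e-04, 9.155e-05, 1.030e-04]  ψ = [0, 0, 2]  (obs o_3=3)
backtrack: best end state = 0; path = [2, 2, 0, 0]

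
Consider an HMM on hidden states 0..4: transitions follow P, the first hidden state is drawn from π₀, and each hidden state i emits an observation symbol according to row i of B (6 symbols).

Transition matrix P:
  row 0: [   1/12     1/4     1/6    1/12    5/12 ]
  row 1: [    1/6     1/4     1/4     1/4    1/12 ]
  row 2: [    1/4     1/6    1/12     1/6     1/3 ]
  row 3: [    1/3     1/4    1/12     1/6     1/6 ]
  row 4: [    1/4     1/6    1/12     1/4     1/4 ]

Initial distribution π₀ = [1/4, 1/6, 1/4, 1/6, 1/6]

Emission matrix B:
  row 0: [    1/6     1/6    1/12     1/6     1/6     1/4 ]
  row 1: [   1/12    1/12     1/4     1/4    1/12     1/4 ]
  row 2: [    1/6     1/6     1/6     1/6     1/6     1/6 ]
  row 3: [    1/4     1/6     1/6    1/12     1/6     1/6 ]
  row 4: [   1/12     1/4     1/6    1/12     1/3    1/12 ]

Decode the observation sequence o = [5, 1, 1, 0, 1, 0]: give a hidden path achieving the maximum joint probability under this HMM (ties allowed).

t=0: δ = [6.250e-02, 4.167e-02, 4.167e-02, 2.778e-02, 1.389e-02]  (obs o_0=5)
t=1: δ = [1.736e-03, 1.302e-03, 1.736e-03, 1.736e-03, 6.510e-03]  ψ = [2, 0, 0, 1, 0]  (obs o_1=1)
t=2: δ = [2.713e-04, 9.042e-05, 9.042e-05, 2.713e-04, 4.069e-04]  ψ = [4, 4, 4, 4, 4]  (obs o_2=1)
t=3: δ = [1.695e-05, 5.651e-06, 7.535e-06, 2.543e-05, 9.419e-06]  ψ = [4, 0, 0, 4, 0]  (obs o_3=0)
t=4: δ = [1.413e-06, 5.298e-07, 4.710e-07, 7.064e-07, 1.766e-06]  ψ = [3, 3, 0, 3, 0]  (obs o_4=1)
t=5: δ = [7.359e-08, 2.943e-08, 3.925e-08, 1.104e-07, 4.906e-08]  ψ = [4, 0, 0, 4, 0]  (obs o_5=0)
backtrack: best end state = 3; path = [0, 4, 4, 0, 4, 3]

path = [0, 4, 4, 0, 4, 3]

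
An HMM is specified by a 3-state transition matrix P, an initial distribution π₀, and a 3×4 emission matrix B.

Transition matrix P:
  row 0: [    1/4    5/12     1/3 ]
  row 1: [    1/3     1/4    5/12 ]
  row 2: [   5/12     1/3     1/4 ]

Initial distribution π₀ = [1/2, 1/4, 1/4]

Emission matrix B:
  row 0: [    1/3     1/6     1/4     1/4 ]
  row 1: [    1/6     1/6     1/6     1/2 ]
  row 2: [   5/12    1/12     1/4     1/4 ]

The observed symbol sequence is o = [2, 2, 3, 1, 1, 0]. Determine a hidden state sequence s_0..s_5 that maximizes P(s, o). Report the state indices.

path = [0, 2, 1, 0, 1, 2]

t=0: δ = [1.250e-01, 4.167e-02, 6.250e-02]  (obs o_0=2)
t=1: δ = [7.812e-03, 8.681e-03, 1.042e-02]  ψ = [0, 0, 0]  (obs o_1=2)
t=2: δ = [1.085e-03, 1.736e-03, 9.042e-04]  ψ = [2, 2, 1]  (obs o_2=3)
t=3: δ = [9.645e-05, 7.535e-05, 6.028e-05]  ψ = [1, 0, 1]  (obs o_3=1)
t=4: δ = [4.186e-06, 6.698e-06, 2.679e-06]  ψ = [1, 0, 0]  (obs o_4=1)
t=5: δ = [7.442e-07, 2.907e-07, 1.163e-06]  ψ = [1, 0, 1]  (obs o_5=0)
backtrack: best end state = 2; path = [0, 2, 1, 0, 1, 2]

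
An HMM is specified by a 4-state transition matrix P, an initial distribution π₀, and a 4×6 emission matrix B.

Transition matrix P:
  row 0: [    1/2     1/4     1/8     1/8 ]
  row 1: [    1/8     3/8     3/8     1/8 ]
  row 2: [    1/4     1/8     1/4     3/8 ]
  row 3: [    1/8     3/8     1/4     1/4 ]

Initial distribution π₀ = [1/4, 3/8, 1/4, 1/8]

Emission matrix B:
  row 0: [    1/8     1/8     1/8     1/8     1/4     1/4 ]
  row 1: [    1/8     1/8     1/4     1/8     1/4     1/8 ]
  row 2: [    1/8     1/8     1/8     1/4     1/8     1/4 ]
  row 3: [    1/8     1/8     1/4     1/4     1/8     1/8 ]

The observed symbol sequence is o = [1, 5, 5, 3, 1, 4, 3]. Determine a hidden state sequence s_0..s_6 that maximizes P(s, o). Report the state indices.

t=0: δ = [3.125e-02, 4.688e-02, 3.125e-02, 1.562e-02]  (obs o_0=1)
t=1: δ = [3.906e-03, 2.197e-03, 4.395e-03, 1.465e-03]  ψ = [0, 1, 1, 2]  (obs o_1=5)
t=2: δ = [4.883e-04, 1.221e-04, 2.747e-04, 2.060e-04]  ψ = [0, 0, 2, 2]  (obs o_2=5)
t=3: δ = [3.052e-05, 1.526e-05, 1.717e-05, 2.575e-05]  ψ = [0, 0, 2, 2]  (obs o_3=3)
t=4: δ = [1.907e-06, 1.207e-06, 8.047e-07, 8.047e-07]  ψ = [0, 3, 3, 2]  (obs o_4=1)
t=5: δ = [2.384e-07, 1.192e-07, 5.658e-08, 3.772e-08]  ψ = [0, 0, 1, 2]  (obs o_5=4)
t=6: δ = [1.490e-08, 7.451e-09, 1.118e-08, 7.451e-09]  ψ = [0, 0, 1, 0]  (obs o_6=3)
backtrack: best end state = 0; path = [0, 0, 0, 0, 0, 0, 0]

path = [0, 0, 0, 0, 0, 0, 0]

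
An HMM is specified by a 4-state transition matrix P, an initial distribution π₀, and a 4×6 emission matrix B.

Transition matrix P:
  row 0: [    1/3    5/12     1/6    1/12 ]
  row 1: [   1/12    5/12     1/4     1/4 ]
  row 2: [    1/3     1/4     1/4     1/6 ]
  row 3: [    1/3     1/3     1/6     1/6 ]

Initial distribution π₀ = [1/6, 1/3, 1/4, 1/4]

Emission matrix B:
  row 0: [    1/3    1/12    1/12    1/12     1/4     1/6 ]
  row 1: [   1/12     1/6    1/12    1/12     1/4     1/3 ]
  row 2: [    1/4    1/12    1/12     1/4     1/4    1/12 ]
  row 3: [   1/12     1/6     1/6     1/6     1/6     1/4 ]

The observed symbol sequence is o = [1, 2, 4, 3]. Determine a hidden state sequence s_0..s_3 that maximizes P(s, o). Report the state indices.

t=0: δ = [1.389e-02, 5.556e-02, 2.083e-02, 4.167e-02]  (obs o_0=1)
t=1: δ = [1.157e-03, 1.929e-03, 1.157e-03, 2.315e-03]  ψ = [3, 1, 1, 1]  (obs o_1=2)
t=2: δ = [1.929e-04, 2.009e-04, 1.206e-04, 8.038e-05]  ψ = [3, 1, 1, 1]  (obs o_2=4)
t=3: δ = [5.358e-06, 6.977e-06, 1.256e-05, 8.372e-06]  ψ = [0, 1, 1, 1]  (obs o_3=3)
backtrack: best end state = 2; path = [1, 1, 1, 2]

path = [1, 1, 1, 2]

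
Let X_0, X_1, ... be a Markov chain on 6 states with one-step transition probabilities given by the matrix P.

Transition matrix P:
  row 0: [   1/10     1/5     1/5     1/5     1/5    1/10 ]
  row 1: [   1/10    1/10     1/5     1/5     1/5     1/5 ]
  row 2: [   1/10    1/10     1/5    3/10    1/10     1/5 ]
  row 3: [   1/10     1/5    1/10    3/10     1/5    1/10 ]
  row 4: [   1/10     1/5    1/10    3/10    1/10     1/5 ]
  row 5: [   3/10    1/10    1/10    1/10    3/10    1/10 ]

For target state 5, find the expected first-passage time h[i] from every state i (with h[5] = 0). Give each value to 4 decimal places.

First-step conditioning: h[5] = 0; for i ≠ 5, h[i] = 1 + Σ_k P[i][k]·h[k].
  h[0] = 1 + 1/10·h[0] + 1/5·h[1] + 1/5·h[2] + 1/5·h[3] + 1/5·h[4]
  h[1] = 1 + 1/10·h[0] + 1/10·h[1] + 1/5·h[2] + 1/5·h[3] + 1/5·h[4]
  h[2] = 1 + 1/10·h[0] + 1/10·h[1] + 1/5·h[2] + 3/10·h[3] + 1/10·h[4]
  h[3] = 1 + 1/10·h[0] + 1/5·h[1] + 1/10·h[2] + 3/10·h[3] + 1/5·h[4]
  h[4] = 1 + 1/10·h[0] + 1/5·h[1] + 1/10·h[2] + 3/10·h[3] + 1/10·h[4]
Solving the 5×5 linear system over states ≠ 5 gives exactly h = [9910/1479, 99100/16269, 9100/1479, 10000/1479, 100000/16269, 0] (h[5] = 0 is the target).

h = [6.7005, 6.0913, 6.1528, 6.7613, 6.1467, 0.0000]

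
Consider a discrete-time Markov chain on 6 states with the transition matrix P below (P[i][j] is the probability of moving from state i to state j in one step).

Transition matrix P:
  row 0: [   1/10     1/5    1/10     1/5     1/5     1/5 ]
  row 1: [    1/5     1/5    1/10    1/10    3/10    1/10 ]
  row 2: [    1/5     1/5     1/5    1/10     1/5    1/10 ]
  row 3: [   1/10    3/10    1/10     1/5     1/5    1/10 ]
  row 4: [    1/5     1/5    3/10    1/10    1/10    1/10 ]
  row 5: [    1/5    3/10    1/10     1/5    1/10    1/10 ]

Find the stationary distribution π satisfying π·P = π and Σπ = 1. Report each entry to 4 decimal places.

π = [0.1688, 0.2260, 0.1537, 0.1429, 0.1917, 0.1169]

Balance equations π_j = Σ_i π_i·P[i][j]:
  π_0 = 1/10·π_0 + 1/5·π_1 + 1/5·π_2 + 1/10·π_3 + 1/5·π_4 + 1/5·π_5
  π_1 = 1/5·π_0 + 1/5·π_1 + 1/5·π_2 + 3/10·π_3 + 1/5·π_4 + 3/10·π_5
  π_2 = 1/10·π_0 + 1/10·π_1 + 1/5·π_2 + 1/10·π_3 + 3/10·π_4 + 1/10·π_5
  π_3 = 1/5·π_0 + 1/10·π_1 + 1/10·π_2 + 1/5·π_3 + 1/10·π_4 + 1/5·π_5
  π_4 = 1/5·π_0 + 3/10·π_1 + 1/5·π_2 + 1/5·π_3 + 1/10·π_4 + 1/10·π_5
  normalize: π_0 + π_1 + π_2 + π_3 + π_4 + π_5 = 1
Solving the linear system gives exactly π = [13/77, 87/385, 93/605, 1/7, 116/605, 9/77].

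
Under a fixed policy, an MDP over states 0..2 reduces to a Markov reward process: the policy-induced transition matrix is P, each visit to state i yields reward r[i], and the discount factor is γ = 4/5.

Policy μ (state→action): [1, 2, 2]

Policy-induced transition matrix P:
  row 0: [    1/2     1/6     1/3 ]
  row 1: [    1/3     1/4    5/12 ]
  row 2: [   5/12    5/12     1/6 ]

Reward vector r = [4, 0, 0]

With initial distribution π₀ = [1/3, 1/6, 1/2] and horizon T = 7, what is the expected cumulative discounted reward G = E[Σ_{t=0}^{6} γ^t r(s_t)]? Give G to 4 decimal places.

G = 6.4073

t=0: π = [0.3333, 0.1667, 0.5000], E[r] = 1.3333, γ^t·E[r] = 1.333333, running G = 1.333333
t=1: π = [0.4306, 0.3056, 0.2639], E[r] = 1.7222, γ^t·E[r] = 1.377778, running G = 2.711111
t=2: π = [0.4271, 0.2581, 0.3148], E[r] = 1.7083, γ^t·E[r] = 1.093333, running G = 3.804444
t=3: π = [0.4307, 0.2669, 0.3024], E[r] = 1.7230, γ^t·E[r] = 0.882173, running G = 4.686617
t=4: π = [0.4303, 0.2645, 0.3052], E[r] = 1.7213, γ^t·E[r] = 0.705040, running G = 5.391658
t=5: π = [0.4305, 0.2650, 0.3045], E[r] = 1.7219, γ^t·E[r] = 0.564246, running G = 5.955903
t=6: π = [0.4305, 0.2649, 0.3047], E[r] = 1.7218, γ^t·E[r] = 0.451367, running G = 6.407270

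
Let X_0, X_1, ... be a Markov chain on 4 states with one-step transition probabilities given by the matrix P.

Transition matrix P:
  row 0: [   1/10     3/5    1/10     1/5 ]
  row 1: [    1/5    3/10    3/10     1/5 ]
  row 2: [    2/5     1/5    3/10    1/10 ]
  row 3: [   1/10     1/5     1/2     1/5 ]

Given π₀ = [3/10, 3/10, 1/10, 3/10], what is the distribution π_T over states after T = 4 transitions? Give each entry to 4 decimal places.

π = [0.2187, 0.3207, 0.2895, 0.1711]

t=0: π = [0.3000, 0.3000, 0.1000, 0.3000]
t=1: π = [0.1600, 0.3500, 0.3000, 0.1900]
t=2: π = [0.2250, 0.2990, 0.3060, 0.1700]
t=3: π = [0.2217, 0.3199, 0.2890, 0.1694]
t=4: π = [0.2187, 0.3207, 0.2895, 0.1711]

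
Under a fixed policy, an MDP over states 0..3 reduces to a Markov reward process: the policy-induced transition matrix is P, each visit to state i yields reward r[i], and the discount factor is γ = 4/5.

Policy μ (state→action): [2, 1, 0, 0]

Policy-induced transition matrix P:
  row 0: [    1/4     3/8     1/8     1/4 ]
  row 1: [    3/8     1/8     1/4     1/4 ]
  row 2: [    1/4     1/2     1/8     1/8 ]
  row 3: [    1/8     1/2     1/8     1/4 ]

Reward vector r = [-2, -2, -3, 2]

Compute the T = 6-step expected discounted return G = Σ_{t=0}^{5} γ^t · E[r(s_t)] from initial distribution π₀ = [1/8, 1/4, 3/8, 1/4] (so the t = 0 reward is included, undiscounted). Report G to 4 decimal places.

t=0: π = [0.1250, 0.2500, 0.3750, 0.2500], E[r] = -1.3750, γ^t·E[r] = -1.375000, running G = -1.375000
t=1: π = [0.2500, 0.3906, 0.1563, 0.2031], E[r] = -1.3438, γ^t·E[r] = -1.075000, running G = -2.450000
t=2: π = [0.2734, 0.3223, 0.1738, 0.2305], E[r] = -1.2520, γ^t·E[r] = -0.801250, running G = -3.251250
t=3: π = [0.2615, 0.3450, 0.1653, 0.2283], E[r] = -1.2522, γ^t·E[r] = -0.641125, running G = -3.892375
t=4: π = [0.2646, 0.3380, 0.1681, 0.2293], E[r] = -1.2508, γ^t·E[r] = -0.512313, running G = -4.404688
t=5: π = [0.2636, 0.3402, 0.1672, 0.2290], E[r] = -1.2513, γ^t·E[r] = -0.410028, running G = -4.814715

G = -4.8147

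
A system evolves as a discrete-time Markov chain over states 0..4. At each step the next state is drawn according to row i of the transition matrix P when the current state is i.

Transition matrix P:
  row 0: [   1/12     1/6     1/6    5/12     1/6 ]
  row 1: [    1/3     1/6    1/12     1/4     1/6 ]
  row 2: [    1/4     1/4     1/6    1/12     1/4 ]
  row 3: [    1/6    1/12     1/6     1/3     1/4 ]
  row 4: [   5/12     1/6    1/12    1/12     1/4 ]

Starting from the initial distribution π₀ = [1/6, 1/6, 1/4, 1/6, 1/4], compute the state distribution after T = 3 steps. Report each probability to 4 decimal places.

π = [0.2379, 0.1568, 0.1355, 0.2532, 0.2166]

t=0: π = [0.1667, 0.1667, 0.2500, 0.1667, 0.2500]
t=1: π = [0.2639, 0.1736, 0.1319, 0.2083, 0.2222]
t=2: π = [0.2402, 0.1603, 0.1337, 0.2523, 0.2135]
t=3: π = [0.2379, 0.1568, 0.1355, 0.2532, 0.2166]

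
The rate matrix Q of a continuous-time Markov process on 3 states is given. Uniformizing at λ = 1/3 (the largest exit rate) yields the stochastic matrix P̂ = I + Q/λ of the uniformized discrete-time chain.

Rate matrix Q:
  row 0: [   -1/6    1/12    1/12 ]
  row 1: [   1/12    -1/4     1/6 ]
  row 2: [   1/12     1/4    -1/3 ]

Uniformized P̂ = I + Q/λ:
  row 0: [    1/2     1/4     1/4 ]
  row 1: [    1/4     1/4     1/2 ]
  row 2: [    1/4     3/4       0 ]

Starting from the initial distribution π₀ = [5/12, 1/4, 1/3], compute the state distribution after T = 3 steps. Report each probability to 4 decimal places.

t=0: π = [0.4167, 0.2500, 0.3333]
t=1: π = [0.3542, 0.4167, 0.2292]
t=2: π = [0.3385, 0.3646, 0.2969]
t=3: π = [0.3346, 0.3984, 0.2669]

π = [0.3346, 0.3984, 0.2669]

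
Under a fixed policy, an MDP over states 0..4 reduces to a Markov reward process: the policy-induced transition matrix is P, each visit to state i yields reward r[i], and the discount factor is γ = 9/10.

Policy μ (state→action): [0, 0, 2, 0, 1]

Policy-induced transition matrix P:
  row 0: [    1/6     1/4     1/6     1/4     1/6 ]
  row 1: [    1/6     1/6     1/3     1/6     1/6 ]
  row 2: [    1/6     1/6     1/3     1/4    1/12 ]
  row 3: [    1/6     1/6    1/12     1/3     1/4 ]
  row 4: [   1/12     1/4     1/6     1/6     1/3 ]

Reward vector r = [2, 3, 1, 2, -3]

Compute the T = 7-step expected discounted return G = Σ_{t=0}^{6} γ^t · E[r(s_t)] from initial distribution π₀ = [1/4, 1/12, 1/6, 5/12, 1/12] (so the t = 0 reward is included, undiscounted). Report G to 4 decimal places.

t=0: π = [0.2500, 0.0833, 0.1667, 0.4167, 0.0833], E[r] = 1.5000, γ^t·E[r] = 1.500000, running G = 1.500000
t=1: π = [0.1597, 0.1944, 0.1736, 0.2708, 0.2014], E[r] = 1.0139, γ^t·E[r] = 0.912500, running G = 2.412500
t=2: π = [0.1499, 0.1968, 0.2054, 0.2396, 0.2083], E[r] = 0.9497, γ^t·E[r] = 0.769219, running G = 3.181719
t=3: π = [0.1493, 0.1965, 0.2137, 0.2362, 0.2042], E[r] = 0.9616, γ^t·E[r] = 0.701016, running G = 3.882734
t=4: π = [0.1496, 0.1961, 0.2154, 0.2363, 0.2026], E[r] = 0.9679, γ^t·E[r] = 0.635025, running G = 4.517759
t=5: π = [0.1498, 0.1960, 0.2156, 0.2365, 0.2022], E[r] = 0.9696, γ^t·E[r] = 0.572535, running G = 5.090294
t=6: π = [0.1498, 0.1960, 0.2156, 0.2365, 0.2021], E[r] = 0.9699, γ^t·E[r] = 0.515453, running G = 5.605747

G = 5.6057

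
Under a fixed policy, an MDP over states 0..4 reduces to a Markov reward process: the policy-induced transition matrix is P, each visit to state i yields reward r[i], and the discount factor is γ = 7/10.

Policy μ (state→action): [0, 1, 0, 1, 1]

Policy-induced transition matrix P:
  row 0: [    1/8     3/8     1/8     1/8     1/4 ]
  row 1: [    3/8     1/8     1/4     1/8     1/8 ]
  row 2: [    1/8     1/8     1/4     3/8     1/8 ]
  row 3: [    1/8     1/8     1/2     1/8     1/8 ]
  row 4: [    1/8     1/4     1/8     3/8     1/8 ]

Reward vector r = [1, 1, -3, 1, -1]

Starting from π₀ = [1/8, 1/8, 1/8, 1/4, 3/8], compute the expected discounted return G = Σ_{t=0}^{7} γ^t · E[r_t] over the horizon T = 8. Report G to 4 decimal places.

t=0: π = [0.1250, 0.1250, 0.1250, 0.2500, 0.3750], E[r] = -0.2500, γ^t·E[r] = -0.250000, running G = -0.250000
t=1: π = [0.1563, 0.2031, 0.2500, 0.2500, 0.1406], E[r] = -0.2813, γ^t·E[r] = -0.196875, running G = -0.446875
t=2: π = [0.1758, 0.1816, 0.2754, 0.2227, 0.1445], E[r] = -0.3906, γ^t·E[r] = -0.191406, running G = -0.638281
t=3: π = [0.1704, 0.1870, 0.2656, 0.2300, 0.1470], E[r] = -0.3564, γ^t·E[r] = -0.122261, running G = -0.760542
t=4: π = [0.1718, 0.1860, 0.2678, 0.2281, 0.1463], E[r] = -0.3639, γ^t·E[r] = -0.087370, running G = -0.847912
t=5: π = [0.1715, 0.1862, 0.2673, 0.2285, 0.1465], E[r] = -0.3621, γ^t·E[r] = -0.060852, running G = -0.908764
t=6: π = [0.1716, 0.1862, 0.2674, 0.2284, 0.1464], E[r] = -0.3624, γ^t·E[r] = -0.042639, running G = -0.951403
t=7: π = [0.1715, 0.1862, 0.2674, 0.2285, 0.1464], E[r] = -0.3623, γ^t·E[r] = -0.029839, running G = -0.981242

G = -0.9812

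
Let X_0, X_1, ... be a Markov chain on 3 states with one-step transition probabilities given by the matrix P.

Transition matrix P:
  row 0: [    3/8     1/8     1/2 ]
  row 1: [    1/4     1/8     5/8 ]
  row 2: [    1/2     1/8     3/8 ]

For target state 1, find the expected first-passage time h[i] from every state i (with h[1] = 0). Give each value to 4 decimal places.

h = [8.0000, 0.0000, 8.0000]

First-step conditioning: h[1] = 0; for i ≠ 1, h[i] = 1 + Σ_k P[i][k]·h[k].
  h[0] = 1 + 3/8·h[0] + 1/2·h[2]
  h[2] = 1 + 1/2·h[0] + 3/8·h[2]
Solving the 2×2 linear system over states ≠ 1 gives exactly h = [8, 0, 8] (h[1] = 0 is the target).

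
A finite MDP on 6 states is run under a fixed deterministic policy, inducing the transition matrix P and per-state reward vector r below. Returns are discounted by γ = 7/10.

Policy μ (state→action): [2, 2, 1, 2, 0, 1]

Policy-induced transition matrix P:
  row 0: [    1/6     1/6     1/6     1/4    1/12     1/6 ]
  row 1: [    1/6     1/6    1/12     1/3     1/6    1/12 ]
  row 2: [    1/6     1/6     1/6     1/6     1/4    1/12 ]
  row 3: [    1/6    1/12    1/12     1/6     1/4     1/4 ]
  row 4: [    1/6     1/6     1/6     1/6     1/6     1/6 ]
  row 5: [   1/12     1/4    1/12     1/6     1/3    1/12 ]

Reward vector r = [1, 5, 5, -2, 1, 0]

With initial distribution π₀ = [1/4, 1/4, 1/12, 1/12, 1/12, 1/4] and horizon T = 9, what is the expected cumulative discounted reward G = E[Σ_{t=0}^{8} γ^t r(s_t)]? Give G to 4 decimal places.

t=0: π = [0.2500, 0.2500, 0.0833, 0.0833, 0.0833, 0.2500], E[r] = 1.8333, γ^t·E[r] = 1.833333, running G = 1.833333
t=1: π = [0.1458, 0.1806, 0.1181, 0.2292, 0.2014, 0.1250], E[r] = 1.3819, γ^t·E[r] = 0.967361, running G = 2.800694
t=2: π = [0.1563, 0.1580, 0.1221, 0.2089, 0.2043, 0.1505], E[r] = 1.3432, γ^t·E[r] = 0.658154, running G = 3.458848
t=3: π = [0.1541, 0.1618, 0.1236, 0.2060, 0.2063, 0.1482], E[r] = 1.3751, γ^t·E[r] = 0.471675, running G = 3.930523
t=4: π = [0.1543, 0.1618, 0.1237, 0.2065, 0.2060, 0.1477], E[r] = 1.3749, γ^t·E[r] = 0.330118, running G = 4.260641
t=5: π = [0.1544, 0.1618, 0.1237, 0.2065, 0.2059, 0.1478], E[r] = 1.3745, γ^t·E[r] = 0.231005, running G = 4.491646
t=6: π = [0.1544, 0.1618, 0.1237, 0.2065, 0.2059, 0.1478], E[r] = 1.3745, γ^t·E[r] = 0.161708, running G = 4.653354
t=7: π = [0.1544, 0.1618, 0.1237, 0.2065, 0.2059, 0.1478], E[r] = 1.3745, γ^t·E[r] = 0.113196, running G = 4.766550
t=8: π = [0.1544, 0.1618, 0.1237, 0.2065, 0.2059, 0.1478], E[r] = 1.3745, γ^t·E[r] = 0.079237, running G = 4.845787

G = 4.8458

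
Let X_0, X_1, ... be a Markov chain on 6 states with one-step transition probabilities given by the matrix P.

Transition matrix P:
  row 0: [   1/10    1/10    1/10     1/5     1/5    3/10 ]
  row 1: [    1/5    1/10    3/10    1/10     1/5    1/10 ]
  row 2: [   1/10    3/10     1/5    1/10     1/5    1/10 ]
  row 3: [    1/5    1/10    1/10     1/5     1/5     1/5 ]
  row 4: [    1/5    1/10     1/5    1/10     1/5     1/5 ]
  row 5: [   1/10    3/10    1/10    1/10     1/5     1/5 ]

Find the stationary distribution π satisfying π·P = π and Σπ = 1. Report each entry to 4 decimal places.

Balance equations π_j = Σ_i π_i·P[i][j]:
  π_0 = 1/10·π_0 + 1/5·π_1 + 1/10·π_2 + 1/5·π_3 + 1/5·π_4 + 1/10·π_5
  π_1 = 1/10·π_0 + 1/10·π_1 + 3/10·π_2 + 1/10·π_3 + 1/10·π_4 + 3/10·π_5
  π_2 = 1/10·π_0 + 3/10·π_1 + 1/5·π_2 + 1/10·π_3 + 1/5·π_4 + 1/10·π_5
  π_3 = 1/5·π_0 + 1/10·π_1 + 1/10·π_2 + 1/5·π_3 + 1/10·π_4 + 1/10·π_5
  π_4 = 1/5·π_0 + 1/5·π_1 + 1/5·π_2 + 1/5·π_3 + 1/5·π_4 + 1/5·π_5
  normalize: π_0 + π_1 + π_2 + π_3 + π_4 + π_5 = 1
Solving the linear system gives exactly π = [163/1088, 927/5440, 1397/8160, 139/1088, 1/5, 2951/16320].

π = [0.1498, 0.1704, 0.1712, 0.1278, 0.2000, 0.1808]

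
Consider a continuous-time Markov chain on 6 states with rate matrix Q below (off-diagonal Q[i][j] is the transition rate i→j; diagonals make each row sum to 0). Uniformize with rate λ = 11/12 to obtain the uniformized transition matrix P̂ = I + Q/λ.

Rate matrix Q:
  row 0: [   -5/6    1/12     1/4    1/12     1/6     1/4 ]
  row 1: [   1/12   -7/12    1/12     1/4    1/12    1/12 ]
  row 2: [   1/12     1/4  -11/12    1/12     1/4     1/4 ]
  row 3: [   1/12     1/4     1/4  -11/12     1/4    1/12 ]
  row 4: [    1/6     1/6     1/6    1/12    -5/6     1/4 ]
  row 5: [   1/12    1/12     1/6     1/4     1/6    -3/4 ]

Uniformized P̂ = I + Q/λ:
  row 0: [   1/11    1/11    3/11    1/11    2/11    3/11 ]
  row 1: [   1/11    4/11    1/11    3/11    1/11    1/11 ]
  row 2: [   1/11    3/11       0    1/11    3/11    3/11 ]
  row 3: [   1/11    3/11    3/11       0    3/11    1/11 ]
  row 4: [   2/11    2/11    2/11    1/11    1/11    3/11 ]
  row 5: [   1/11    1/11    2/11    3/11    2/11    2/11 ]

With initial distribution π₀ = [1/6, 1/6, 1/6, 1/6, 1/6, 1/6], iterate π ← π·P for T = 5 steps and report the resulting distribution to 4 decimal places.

π = [0.1067, 0.2237, 0.1565, 0.1519, 0.1737, 0.1874]

t=0: π = [0.1667, 0.1667, 0.1667, 0.1667, 0.1667, 0.1667]
t=1: π = [0.1061, 0.2121, 0.1667, 0.1364, 0.1818, 0.1970]
t=2: π = [0.1074, 0.2204, 0.1543, 0.1529, 0.1736, 0.1915]
t=3: π = [0.1067, 0.2226, 0.1574, 0.1519, 0.1739, 0.1875]
t=4: π = [0.1067, 0.2237, 0.1565, 0.1517, 0.1739, 0.1876]
t=5: π = [0.1067, 0.2237, 0.1565, 0.1519, 0.1737, 0.1874]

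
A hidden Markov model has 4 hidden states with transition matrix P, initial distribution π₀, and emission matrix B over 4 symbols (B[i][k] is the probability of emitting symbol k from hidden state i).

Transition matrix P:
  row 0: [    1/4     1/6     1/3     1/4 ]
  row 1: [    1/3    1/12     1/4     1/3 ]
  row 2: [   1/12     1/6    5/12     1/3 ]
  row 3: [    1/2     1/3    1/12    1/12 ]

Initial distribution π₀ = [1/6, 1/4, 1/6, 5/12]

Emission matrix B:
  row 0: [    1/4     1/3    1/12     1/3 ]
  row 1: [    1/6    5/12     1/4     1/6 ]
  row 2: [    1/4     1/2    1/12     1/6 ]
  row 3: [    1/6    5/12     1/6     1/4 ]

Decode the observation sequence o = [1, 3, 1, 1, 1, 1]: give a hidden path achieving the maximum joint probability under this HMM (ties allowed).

t=0: δ = [5.556e-02, 1.042e-01, 8.333e-02, 1.736e-01]  (obs o_0=1)
t=1: δ = [2.894e-02, 9.645e-03, 5.787e-03, 8.681e-03]  ψ = [3, 3, 2, 1]  (obs o_1=3)
t=2: δ = [2.411e-03, 2.009e-03, 4.823e-03, 3.014e-03]  ψ = [0, 0, 0, 0]  (obs o_2=1)
t=3: δ = [5.023e-04, 4.186e-04, 1.005e-03, 6.698e-04]  ψ = [3, 3, 2, 2]  (obs o_3=1)
t=4: δ = [1.116e-04, 9.303e-05, 2.093e-04, 1.395e-04]  ψ = [3, 3, 2, 2]  (obs o_4=1)
t=5: δ = [2.326e-05, 1.938e-05, 4.361e-05, 2.907e-05]  ψ = [3, 3, 2, 2]  (obs o_5=1)
backtrack: best end state = 2; path = [3, 0, 2, 2, 2, 2]

path = [3, 0, 2, 2, 2, 2]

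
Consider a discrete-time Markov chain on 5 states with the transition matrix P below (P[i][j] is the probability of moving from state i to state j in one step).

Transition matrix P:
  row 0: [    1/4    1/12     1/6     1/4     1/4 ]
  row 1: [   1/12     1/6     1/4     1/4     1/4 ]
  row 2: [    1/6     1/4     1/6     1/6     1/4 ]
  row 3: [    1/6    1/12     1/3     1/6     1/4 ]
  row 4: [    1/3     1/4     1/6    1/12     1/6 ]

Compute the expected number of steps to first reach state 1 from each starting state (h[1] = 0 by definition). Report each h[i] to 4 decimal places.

First-step conditioning: h[1] = 0; for i ≠ 1, h[i] = 1 + Σ_k P[i][k]·h[k].
  h[0] = 1 + 1/4·h[0] + 1/6·h[2] + 1/4·h[3] + 1/4·h[4]
  h[2] = 1 + 1/6·h[0] + 1/6·h[2] + 1/6·h[3] + 1/4·h[4]
  h[3] = 1 + 1/6·h[0] + 1/3·h[2] + 1/6·h[3] + 1/4·h[4]
  h[4] = 1 + 1/3·h[0] + 1/6·h[2] + 1/12·h[3] + 1/6·h[4]
Solving the 4×4 linear system over states ≠ 1 gives exactly h = [4108/635, 0, 3432/635, 4004/635, 3492/635] (h[1] = 0 is the target).

h = [6.4693, 0.0000, 5.4047, 6.3055, 5.4992]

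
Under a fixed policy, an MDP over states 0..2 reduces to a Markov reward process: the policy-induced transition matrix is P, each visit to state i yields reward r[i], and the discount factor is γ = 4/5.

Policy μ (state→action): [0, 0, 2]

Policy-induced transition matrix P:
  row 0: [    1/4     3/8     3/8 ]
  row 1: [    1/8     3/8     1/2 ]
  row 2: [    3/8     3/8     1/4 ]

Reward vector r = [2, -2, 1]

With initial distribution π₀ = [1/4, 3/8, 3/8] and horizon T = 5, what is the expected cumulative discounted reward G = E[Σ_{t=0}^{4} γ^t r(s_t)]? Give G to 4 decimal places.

t=0: π = [0.2500, 0.3750, 0.3750], E[r] = 0.1250, γ^t·E[r] = 0.125000, running G = 0.125000
t=1: π = [0.2500, 0.3750, 0.3750], E[r] = 0.1250, γ^t·E[r] = 0.100000, running G = 0.225000
t=2: π = [0.2500, 0.3750, 0.3750], E[r] = 0.1250, γ^t·E[r] = 0.080000, running G = 0.305000
t=3: π = [0.2500, 0.3750, 0.3750], E[r] = 0.1250, γ^t·E[r] = 0.064000, running G = 0.369000
t=4: π = [0.2500, 0.3750, 0.3750], E[r] = 0.1250, γ^t·E[r] = 0.051200, running G = 0.420200

G = 0.4202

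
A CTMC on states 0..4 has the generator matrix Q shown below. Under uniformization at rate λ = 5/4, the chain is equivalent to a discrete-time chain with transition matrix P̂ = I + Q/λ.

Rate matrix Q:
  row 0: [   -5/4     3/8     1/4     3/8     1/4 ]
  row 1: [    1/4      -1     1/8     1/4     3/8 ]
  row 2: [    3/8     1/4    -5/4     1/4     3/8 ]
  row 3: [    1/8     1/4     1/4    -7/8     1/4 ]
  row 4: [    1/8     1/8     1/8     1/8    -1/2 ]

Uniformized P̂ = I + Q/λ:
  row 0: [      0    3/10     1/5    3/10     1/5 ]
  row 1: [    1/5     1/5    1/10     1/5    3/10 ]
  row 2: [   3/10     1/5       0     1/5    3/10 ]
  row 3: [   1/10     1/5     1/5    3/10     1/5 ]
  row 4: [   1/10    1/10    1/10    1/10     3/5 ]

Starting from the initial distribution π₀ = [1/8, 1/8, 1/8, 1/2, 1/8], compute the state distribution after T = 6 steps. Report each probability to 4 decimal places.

t=0: π = [0.1250, 0.1250, 0.1250, 0.5000, 0.1250]
t=1: π = [0.1250, 0.2000, 0.1500, 0.2500, 0.2750]
t=2: π = [0.1375, 0.1850, 0.1225, 0.2100, 0.3450]
t=3: π = [0.1293, 0.1793, 0.1225, 0.2003, 0.3688]
t=4: π = [0.1295, 0.1761, 0.1207, 0.1961, 0.3777]
t=5: π = [0.1288, 0.1752, 0.1205, 0.1948, 0.3807]
t=6: π = [0.1287, 0.1748, 0.1203, 0.1943, 0.3819]

π = [0.1287, 0.1748, 0.1203, 0.1943, 0.3819]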